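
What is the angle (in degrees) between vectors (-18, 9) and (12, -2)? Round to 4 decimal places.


dot = -18*12 + 9*-2 = -234
|u| = 20.1246, |v| = 12.1655
cos(angle) = -0.9558
angle = 162.8973 degrees

162.8973 degrees


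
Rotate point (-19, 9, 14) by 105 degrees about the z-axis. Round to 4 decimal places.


x' = -19*cos(105) - 9*sin(105) = -3.7758
y' = -19*sin(105) + 9*cos(105) = -20.682
z' = 14

(-3.7758, -20.682, 14)


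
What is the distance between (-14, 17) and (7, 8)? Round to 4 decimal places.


d = sqrt((7--14)^2 + (8-17)^2) = 22.8473

22.8473


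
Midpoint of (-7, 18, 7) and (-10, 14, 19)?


Midpoint = ((-7+-10)/2, (18+14)/2, (7+19)/2) = (-8.5, 16, 13)

(-8.5, 16, 13)


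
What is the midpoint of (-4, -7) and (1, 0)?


Midpoint = ((-4+1)/2, (-7+0)/2) = (-1.5, -3.5)

(-1.5, -3.5)


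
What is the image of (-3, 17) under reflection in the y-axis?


Reflection across y-axis: (x, y) -> (-x, y)
(-3, 17) -> (3, 17)

(3, 17)


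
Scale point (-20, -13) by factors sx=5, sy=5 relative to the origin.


Scaling: (x*sx, y*sy) = (-20*5, -13*5) = (-100, -65)

(-100, -65)


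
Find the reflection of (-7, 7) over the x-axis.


Reflection across x-axis: (x, y) -> (x, -y)
(-7, 7) -> (-7, -7)

(-7, -7)


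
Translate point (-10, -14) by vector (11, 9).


Translation: (x+dx, y+dy) = (-10+11, -14+9) = (1, -5)

(1, -5)


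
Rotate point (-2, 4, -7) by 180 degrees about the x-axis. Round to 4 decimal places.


x' = -2
y' = 4*cos(180) - -7*sin(180) = -4
z' = 4*sin(180) + -7*cos(180) = 7

(-2, -4, 7)


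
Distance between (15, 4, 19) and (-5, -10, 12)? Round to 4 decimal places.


d = sqrt((-5-15)^2 + (-10-4)^2 + (12-19)^2) = 25.3969

25.3969


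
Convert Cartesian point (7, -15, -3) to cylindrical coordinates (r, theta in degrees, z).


r = sqrt(7^2 + (-15)^2) = 16.5529
theta = atan2(-15, 7) = 295.0169 deg
z = -3

r = 16.5529, theta = 295.0169 deg, z = -3


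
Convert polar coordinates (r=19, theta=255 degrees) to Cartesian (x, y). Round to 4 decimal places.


x = 19 * cos(255) = -4.9176
y = 19 * sin(255) = -18.3526

(-4.9176, -18.3526)


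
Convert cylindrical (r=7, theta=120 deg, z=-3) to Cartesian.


x = 7 * cos(120) = -3.5
y = 7 * sin(120) = 6.0622
z = -3

(-3.5, 6.0622, -3)


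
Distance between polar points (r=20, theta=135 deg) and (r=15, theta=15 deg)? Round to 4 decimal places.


d = sqrt(r1^2 + r2^2 - 2*r1*r2*cos(t2-t1))
d = sqrt(20^2 + 15^2 - 2*20*15*cos(15-135)) = 30.4138

30.4138


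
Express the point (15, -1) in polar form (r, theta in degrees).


r = sqrt(15^2 + (-1)^2) = 15.0333
theta = atan2(-1, 15) = 356.1859 degrees

r = 15.0333, theta = 356.1859 degrees


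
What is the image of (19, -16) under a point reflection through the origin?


Reflection through origin: (x, y) -> (-x, -y)
(19, -16) -> (-19, 16)

(-19, 16)


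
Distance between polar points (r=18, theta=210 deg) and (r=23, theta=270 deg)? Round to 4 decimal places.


d = sqrt(r1^2 + r2^2 - 2*r1*r2*cos(t2-t1))
d = sqrt(18^2 + 23^2 - 2*18*23*cos(270-210)) = 20.9523

20.9523


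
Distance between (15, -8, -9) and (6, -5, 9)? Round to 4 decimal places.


d = sqrt((6-15)^2 + (-5--8)^2 + (9--9)^2) = 20.347

20.347


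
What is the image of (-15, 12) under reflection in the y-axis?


Reflection across y-axis: (x, y) -> (-x, y)
(-15, 12) -> (15, 12)

(15, 12)


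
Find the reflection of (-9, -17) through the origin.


Reflection through origin: (x, y) -> (-x, -y)
(-9, -17) -> (9, 17)

(9, 17)


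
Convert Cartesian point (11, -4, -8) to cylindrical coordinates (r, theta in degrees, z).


r = sqrt(11^2 + (-4)^2) = 11.7047
theta = atan2(-4, 11) = 340.0169 deg
z = -8

r = 11.7047, theta = 340.0169 deg, z = -8


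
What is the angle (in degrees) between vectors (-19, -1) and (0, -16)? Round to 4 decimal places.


dot = -19*0 + -1*-16 = 16
|u| = 19.0263, |v| = 16
cos(angle) = 0.0526
angle = 86.9872 degrees

86.9872 degrees


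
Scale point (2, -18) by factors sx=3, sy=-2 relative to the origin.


Scaling: (x*sx, y*sy) = (2*3, -18*-2) = (6, 36)

(6, 36)


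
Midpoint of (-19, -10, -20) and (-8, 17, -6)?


Midpoint = ((-19+-8)/2, (-10+17)/2, (-20+-6)/2) = (-13.5, 3.5, -13)

(-13.5, 3.5, -13)


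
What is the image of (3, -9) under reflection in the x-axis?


Reflection across x-axis: (x, y) -> (x, -y)
(3, -9) -> (3, 9)

(3, 9)


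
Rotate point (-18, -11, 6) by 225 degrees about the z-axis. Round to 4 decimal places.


x' = -18*cos(225) - -11*sin(225) = 4.9497
y' = -18*sin(225) + -11*cos(225) = 20.5061
z' = 6

(4.9497, 20.5061, 6)


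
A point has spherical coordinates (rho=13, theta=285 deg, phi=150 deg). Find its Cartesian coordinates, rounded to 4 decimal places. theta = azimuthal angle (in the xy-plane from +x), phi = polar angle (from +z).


x = 13 * sin(150) * cos(285) = 1.6823
y = 13 * sin(150) * sin(285) = -6.2785
z = 13 * cos(150) = -11.2583

(1.6823, -6.2785, -11.2583)


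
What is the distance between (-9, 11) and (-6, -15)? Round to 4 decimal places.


d = sqrt((-6--9)^2 + (-15-11)^2) = 26.1725

26.1725


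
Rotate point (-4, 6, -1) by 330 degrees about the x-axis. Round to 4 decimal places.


x' = -4
y' = 6*cos(330) - -1*sin(330) = 4.6962
z' = 6*sin(330) + -1*cos(330) = -3.866

(-4, 4.6962, -3.866)


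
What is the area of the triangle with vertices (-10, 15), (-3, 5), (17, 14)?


Area = |x1(y2-y3) + x2(y3-y1) + x3(y1-y2)| / 2
= |-10*(5-14) + -3*(14-15) + 17*(15-5)| / 2
= 131.5

131.5


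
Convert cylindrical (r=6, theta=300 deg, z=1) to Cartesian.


x = 6 * cos(300) = 3
y = 6 * sin(300) = -5.1962
z = 1

(3, -5.1962, 1)


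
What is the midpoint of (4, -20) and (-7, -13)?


Midpoint = ((4+-7)/2, (-20+-13)/2) = (-1.5, -16.5)

(-1.5, -16.5)


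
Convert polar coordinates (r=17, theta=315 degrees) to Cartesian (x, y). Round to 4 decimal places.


x = 17 * cos(315) = 12.0208
y = 17 * sin(315) = -12.0208

(12.0208, -12.0208)


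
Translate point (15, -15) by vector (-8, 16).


Translation: (x+dx, y+dy) = (15+-8, -15+16) = (7, 1)

(7, 1)


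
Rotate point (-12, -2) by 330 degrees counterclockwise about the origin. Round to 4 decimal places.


x' = -12*cos(330) - -2*sin(330) = -11.3923
y' = -12*sin(330) + -2*cos(330) = 4.2679

(-11.3923, 4.2679)


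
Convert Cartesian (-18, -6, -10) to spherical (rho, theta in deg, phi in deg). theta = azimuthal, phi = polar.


rho = sqrt((-18)^2 + (-6)^2 + (-10)^2) = 21.4476
theta = atan2(-6, -18) = 198.4349 deg
phi = acos(-10/21.4476) = 117.7913 deg

rho = 21.4476, theta = 198.4349 deg, phi = 117.7913 deg


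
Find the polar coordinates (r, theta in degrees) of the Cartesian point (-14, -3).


r = sqrt((-14)^2 + (-3)^2) = 14.3178
theta = atan2(-3, -14) = 192.0948 degrees

r = 14.3178, theta = 192.0948 degrees


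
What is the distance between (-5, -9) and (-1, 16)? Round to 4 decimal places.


d = sqrt((-1--5)^2 + (16--9)^2) = 25.318

25.318


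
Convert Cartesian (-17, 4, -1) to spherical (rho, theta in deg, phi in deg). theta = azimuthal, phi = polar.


rho = sqrt((-17)^2 + 4^2 + (-1)^2) = 17.4929
theta = atan2(4, -17) = 166.7595 deg
phi = acos(-1/17.4929) = 93.2772 deg

rho = 17.4929, theta = 166.7595 deg, phi = 93.2772 deg


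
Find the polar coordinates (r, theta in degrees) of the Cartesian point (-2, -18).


r = sqrt((-2)^2 + (-18)^2) = 18.1108
theta = atan2(-18, -2) = 263.6598 degrees

r = 18.1108, theta = 263.6598 degrees


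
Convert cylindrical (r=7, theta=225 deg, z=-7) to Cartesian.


x = 7 * cos(225) = -4.9497
y = 7 * sin(225) = -4.9497
z = -7

(-4.9497, -4.9497, -7)


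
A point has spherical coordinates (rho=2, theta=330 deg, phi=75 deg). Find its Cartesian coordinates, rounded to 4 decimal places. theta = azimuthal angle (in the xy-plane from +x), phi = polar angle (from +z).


x = 2 * sin(75) * cos(330) = 1.673
y = 2 * sin(75) * sin(330) = -0.9659
z = 2 * cos(75) = 0.5176

(1.673, -0.9659, 0.5176)


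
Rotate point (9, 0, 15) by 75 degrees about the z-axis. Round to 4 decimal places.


x' = 9*cos(75) - 0*sin(75) = 2.3294
y' = 9*sin(75) + 0*cos(75) = 8.6933
z' = 15

(2.3294, 8.6933, 15)


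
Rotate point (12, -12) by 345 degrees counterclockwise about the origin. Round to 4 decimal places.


x' = 12*cos(345) - -12*sin(345) = 8.4853
y' = 12*sin(345) + -12*cos(345) = -14.6969

(8.4853, -14.6969)


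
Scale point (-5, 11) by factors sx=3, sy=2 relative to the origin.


Scaling: (x*sx, y*sy) = (-5*3, 11*2) = (-15, 22)

(-15, 22)


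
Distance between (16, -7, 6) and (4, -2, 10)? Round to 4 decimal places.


d = sqrt((4-16)^2 + (-2--7)^2 + (10-6)^2) = 13.6015

13.6015


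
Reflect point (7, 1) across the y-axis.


Reflection across y-axis: (x, y) -> (-x, y)
(7, 1) -> (-7, 1)

(-7, 1)


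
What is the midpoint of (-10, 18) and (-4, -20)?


Midpoint = ((-10+-4)/2, (18+-20)/2) = (-7, -1)

(-7, -1)


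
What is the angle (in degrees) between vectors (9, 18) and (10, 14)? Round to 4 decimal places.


dot = 9*10 + 18*14 = 342
|u| = 20.1246, |v| = 17.2047
cos(angle) = 0.9878
angle = 8.9726 degrees

8.9726 degrees


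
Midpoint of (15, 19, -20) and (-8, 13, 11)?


Midpoint = ((15+-8)/2, (19+13)/2, (-20+11)/2) = (3.5, 16, -4.5)

(3.5, 16, -4.5)


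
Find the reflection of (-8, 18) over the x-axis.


Reflection across x-axis: (x, y) -> (x, -y)
(-8, 18) -> (-8, -18)

(-8, -18)


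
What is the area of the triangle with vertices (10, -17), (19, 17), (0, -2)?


Area = |x1(y2-y3) + x2(y3-y1) + x3(y1-y2)| / 2
= |10*(17--2) + 19*(-2--17) + 0*(-17-17)| / 2
= 237.5

237.5


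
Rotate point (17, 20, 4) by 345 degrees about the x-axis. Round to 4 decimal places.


x' = 17
y' = 20*cos(345) - 4*sin(345) = 20.3538
z' = 20*sin(345) + 4*cos(345) = -1.3127

(17, 20.3538, -1.3127)


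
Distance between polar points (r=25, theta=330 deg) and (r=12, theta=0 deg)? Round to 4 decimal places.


d = sqrt(r1^2 + r2^2 - 2*r1*r2*cos(t2-t1))
d = sqrt(25^2 + 12^2 - 2*25*12*cos(0-330)) = 15.7919

15.7919


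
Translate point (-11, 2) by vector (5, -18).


Translation: (x+dx, y+dy) = (-11+5, 2+-18) = (-6, -16)

(-6, -16)


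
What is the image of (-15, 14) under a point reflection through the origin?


Reflection through origin: (x, y) -> (-x, -y)
(-15, 14) -> (15, -14)

(15, -14)


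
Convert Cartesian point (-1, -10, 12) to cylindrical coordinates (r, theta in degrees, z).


r = sqrt((-1)^2 + (-10)^2) = 10.0499
theta = atan2(-10, -1) = 264.2894 deg
z = 12

r = 10.0499, theta = 264.2894 deg, z = 12


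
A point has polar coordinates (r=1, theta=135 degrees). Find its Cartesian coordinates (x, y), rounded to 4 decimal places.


x = 1 * cos(135) = -0.7071
y = 1 * sin(135) = 0.7071

(-0.7071, 0.7071)


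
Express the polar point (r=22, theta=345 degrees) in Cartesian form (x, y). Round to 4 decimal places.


x = 22 * cos(345) = 21.2504
y = 22 * sin(345) = -5.694

(21.2504, -5.694)


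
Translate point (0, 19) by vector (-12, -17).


Translation: (x+dx, y+dy) = (0+-12, 19+-17) = (-12, 2)

(-12, 2)


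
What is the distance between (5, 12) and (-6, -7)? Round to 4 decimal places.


d = sqrt((-6-5)^2 + (-7-12)^2) = 21.9545

21.9545


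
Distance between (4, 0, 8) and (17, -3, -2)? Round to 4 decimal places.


d = sqrt((17-4)^2 + (-3-0)^2 + (-2-8)^2) = 16.6733

16.6733


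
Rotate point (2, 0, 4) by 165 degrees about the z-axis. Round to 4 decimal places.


x' = 2*cos(165) - 0*sin(165) = -1.9319
y' = 2*sin(165) + 0*cos(165) = 0.5176
z' = 4

(-1.9319, 0.5176, 4)


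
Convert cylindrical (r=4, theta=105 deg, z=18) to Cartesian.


x = 4 * cos(105) = -1.0353
y = 4 * sin(105) = 3.8637
z = 18

(-1.0353, 3.8637, 18)


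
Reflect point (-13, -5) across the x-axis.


Reflection across x-axis: (x, y) -> (x, -y)
(-13, -5) -> (-13, 5)

(-13, 5)


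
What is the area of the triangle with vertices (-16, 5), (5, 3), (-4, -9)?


Area = |x1(y2-y3) + x2(y3-y1) + x3(y1-y2)| / 2
= |-16*(3--9) + 5*(-9-5) + -4*(5-3)| / 2
= 135

135


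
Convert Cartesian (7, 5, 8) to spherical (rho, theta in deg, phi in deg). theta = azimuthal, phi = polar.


rho = sqrt(7^2 + 5^2 + 8^2) = 11.7473
theta = atan2(5, 7) = 35.5377 deg
phi = acos(8/11.7473) = 47.0778 deg

rho = 11.7473, theta = 35.5377 deg, phi = 47.0778 deg


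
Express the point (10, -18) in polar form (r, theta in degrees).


r = sqrt(10^2 + (-18)^2) = 20.5913
theta = atan2(-18, 10) = 299.0546 degrees

r = 20.5913, theta = 299.0546 degrees


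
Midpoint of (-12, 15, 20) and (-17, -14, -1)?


Midpoint = ((-12+-17)/2, (15+-14)/2, (20+-1)/2) = (-14.5, 0.5, 9.5)

(-14.5, 0.5, 9.5)


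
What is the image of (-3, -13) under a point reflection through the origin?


Reflection through origin: (x, y) -> (-x, -y)
(-3, -13) -> (3, 13)

(3, 13)


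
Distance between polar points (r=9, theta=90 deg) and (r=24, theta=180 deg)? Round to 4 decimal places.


d = sqrt(r1^2 + r2^2 - 2*r1*r2*cos(t2-t1))
d = sqrt(9^2 + 24^2 - 2*9*24*cos(180-90)) = 25.632

25.632


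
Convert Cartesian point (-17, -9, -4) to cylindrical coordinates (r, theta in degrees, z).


r = sqrt((-17)^2 + (-9)^2) = 19.2354
theta = atan2(-9, -17) = 207.8973 deg
z = -4

r = 19.2354, theta = 207.8973 deg, z = -4


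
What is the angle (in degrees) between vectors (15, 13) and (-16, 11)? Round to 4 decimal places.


dot = 15*-16 + 13*11 = -97
|u| = 19.8494, |v| = 19.4165
cos(angle) = -0.2517
angle = 104.5771 degrees

104.5771 degrees


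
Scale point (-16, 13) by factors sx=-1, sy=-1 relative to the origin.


Scaling: (x*sx, y*sy) = (-16*-1, 13*-1) = (16, -13)

(16, -13)


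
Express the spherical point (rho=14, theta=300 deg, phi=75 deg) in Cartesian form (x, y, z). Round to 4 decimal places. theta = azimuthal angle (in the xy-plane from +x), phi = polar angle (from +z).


x = 14 * sin(75) * cos(300) = 6.7615
y = 14 * sin(75) * sin(300) = -11.7112
z = 14 * cos(75) = 3.6235

(6.7615, -11.7112, 3.6235)


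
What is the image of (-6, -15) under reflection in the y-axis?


Reflection across y-axis: (x, y) -> (-x, y)
(-6, -15) -> (6, -15)

(6, -15)


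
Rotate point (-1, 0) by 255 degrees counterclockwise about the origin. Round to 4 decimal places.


x' = -1*cos(255) - 0*sin(255) = 0.2588
y' = -1*sin(255) + 0*cos(255) = 0.9659

(0.2588, 0.9659)


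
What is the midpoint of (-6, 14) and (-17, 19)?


Midpoint = ((-6+-17)/2, (14+19)/2) = (-11.5, 16.5)

(-11.5, 16.5)


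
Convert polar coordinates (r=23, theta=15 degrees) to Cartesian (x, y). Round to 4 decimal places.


x = 23 * cos(15) = 22.2163
y = 23 * sin(15) = 5.9528

(22.2163, 5.9528)


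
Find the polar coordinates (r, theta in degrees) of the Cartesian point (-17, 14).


r = sqrt((-17)^2 + 14^2) = 22.0227
theta = atan2(14, -17) = 140.5275 degrees

r = 22.0227, theta = 140.5275 degrees


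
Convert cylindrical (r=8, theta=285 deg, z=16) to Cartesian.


x = 8 * cos(285) = 2.0706
y = 8 * sin(285) = -7.7274
z = 16

(2.0706, -7.7274, 16)


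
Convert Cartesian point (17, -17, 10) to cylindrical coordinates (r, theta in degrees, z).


r = sqrt(17^2 + (-17)^2) = 24.0416
theta = atan2(-17, 17) = 315 deg
z = 10

r = 24.0416, theta = 315 deg, z = 10


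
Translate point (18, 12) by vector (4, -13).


Translation: (x+dx, y+dy) = (18+4, 12+-13) = (22, -1)

(22, -1)


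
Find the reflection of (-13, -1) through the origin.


Reflection through origin: (x, y) -> (-x, -y)
(-13, -1) -> (13, 1)

(13, 1)


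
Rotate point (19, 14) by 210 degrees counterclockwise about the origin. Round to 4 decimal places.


x' = 19*cos(210) - 14*sin(210) = -9.4545
y' = 19*sin(210) + 14*cos(210) = -21.6244

(-9.4545, -21.6244)


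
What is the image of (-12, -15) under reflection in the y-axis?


Reflection across y-axis: (x, y) -> (-x, y)
(-12, -15) -> (12, -15)

(12, -15)


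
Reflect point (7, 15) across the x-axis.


Reflection across x-axis: (x, y) -> (x, -y)
(7, 15) -> (7, -15)

(7, -15)


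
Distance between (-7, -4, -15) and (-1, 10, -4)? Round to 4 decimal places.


d = sqrt((-1--7)^2 + (10--4)^2 + (-4--15)^2) = 18.7883

18.7883


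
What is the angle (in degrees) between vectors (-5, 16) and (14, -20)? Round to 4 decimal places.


dot = -5*14 + 16*-20 = -390
|u| = 16.7631, |v| = 24.4131
cos(angle) = -0.953
angle = 162.362 degrees

162.362 degrees


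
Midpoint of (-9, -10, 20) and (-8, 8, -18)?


Midpoint = ((-9+-8)/2, (-10+8)/2, (20+-18)/2) = (-8.5, -1, 1)

(-8.5, -1, 1)


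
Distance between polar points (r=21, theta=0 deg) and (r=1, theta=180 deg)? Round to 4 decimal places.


d = sqrt(r1^2 + r2^2 - 2*r1*r2*cos(t2-t1))
d = sqrt(21^2 + 1^2 - 2*21*1*cos(180-0)) = 22

22


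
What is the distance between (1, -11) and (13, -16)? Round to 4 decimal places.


d = sqrt((13-1)^2 + (-16--11)^2) = 13

13


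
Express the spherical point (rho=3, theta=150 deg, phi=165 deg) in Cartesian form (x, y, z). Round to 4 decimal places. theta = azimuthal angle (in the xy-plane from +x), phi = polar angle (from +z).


x = 3 * sin(165) * cos(150) = -0.6724
y = 3 * sin(165) * sin(150) = 0.3882
z = 3 * cos(165) = -2.8978

(-0.6724, 0.3882, -2.8978)


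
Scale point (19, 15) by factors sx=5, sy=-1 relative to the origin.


Scaling: (x*sx, y*sy) = (19*5, 15*-1) = (95, -15)

(95, -15)


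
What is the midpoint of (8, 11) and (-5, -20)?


Midpoint = ((8+-5)/2, (11+-20)/2) = (1.5, -4.5)

(1.5, -4.5)


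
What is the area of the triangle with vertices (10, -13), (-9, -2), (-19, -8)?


Area = |x1(y2-y3) + x2(y3-y1) + x3(y1-y2)| / 2
= |10*(-2--8) + -9*(-8--13) + -19*(-13--2)| / 2
= 112

112


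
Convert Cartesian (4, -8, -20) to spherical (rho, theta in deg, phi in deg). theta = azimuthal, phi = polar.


rho = sqrt(4^2 + (-8)^2 + (-20)^2) = 21.9089
theta = atan2(-8, 4) = 296.5651 deg
phi = acos(-20/21.9089) = 155.9052 deg

rho = 21.9089, theta = 296.5651 deg, phi = 155.9052 deg


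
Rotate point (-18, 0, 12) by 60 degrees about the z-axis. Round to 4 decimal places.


x' = -18*cos(60) - 0*sin(60) = -9
y' = -18*sin(60) + 0*cos(60) = -15.5885
z' = 12

(-9, -15.5885, 12)


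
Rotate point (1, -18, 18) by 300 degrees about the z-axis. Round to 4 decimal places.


x' = 1*cos(300) - -18*sin(300) = -15.0885
y' = 1*sin(300) + -18*cos(300) = -9.866
z' = 18

(-15.0885, -9.866, 18)


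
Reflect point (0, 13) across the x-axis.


Reflection across x-axis: (x, y) -> (x, -y)
(0, 13) -> (0, -13)

(0, -13)


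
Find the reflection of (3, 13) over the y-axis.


Reflection across y-axis: (x, y) -> (-x, y)
(3, 13) -> (-3, 13)

(-3, 13)


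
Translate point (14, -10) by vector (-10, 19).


Translation: (x+dx, y+dy) = (14+-10, -10+19) = (4, 9)

(4, 9)


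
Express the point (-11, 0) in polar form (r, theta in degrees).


r = sqrt((-11)^2 + 0^2) = 11
theta = atan2(0, -11) = 180 degrees

r = 11, theta = 180 degrees


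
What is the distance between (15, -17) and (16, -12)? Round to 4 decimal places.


d = sqrt((16-15)^2 + (-12--17)^2) = 5.099

5.099


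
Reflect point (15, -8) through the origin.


Reflection through origin: (x, y) -> (-x, -y)
(15, -8) -> (-15, 8)

(-15, 8)


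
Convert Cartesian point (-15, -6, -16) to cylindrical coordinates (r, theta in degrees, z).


r = sqrt((-15)^2 + (-6)^2) = 16.1555
theta = atan2(-6, -15) = 201.8014 deg
z = -16

r = 16.1555, theta = 201.8014 deg, z = -16


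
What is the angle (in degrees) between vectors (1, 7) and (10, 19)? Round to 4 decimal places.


dot = 1*10 + 7*19 = 143
|u| = 7.0711, |v| = 21.4709
cos(angle) = 0.9419
angle = 19.6284 degrees

19.6284 degrees


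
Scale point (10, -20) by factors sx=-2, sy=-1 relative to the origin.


Scaling: (x*sx, y*sy) = (10*-2, -20*-1) = (-20, 20)

(-20, 20)


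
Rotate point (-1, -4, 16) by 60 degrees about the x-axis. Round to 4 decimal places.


x' = -1
y' = -4*cos(60) - 16*sin(60) = -15.8564
z' = -4*sin(60) + 16*cos(60) = 4.5359

(-1, -15.8564, 4.5359)


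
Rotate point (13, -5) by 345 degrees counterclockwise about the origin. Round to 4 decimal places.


x' = 13*cos(345) - -5*sin(345) = 11.2629
y' = 13*sin(345) + -5*cos(345) = -8.1943

(11.2629, -8.1943)


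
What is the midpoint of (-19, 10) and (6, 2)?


Midpoint = ((-19+6)/2, (10+2)/2) = (-6.5, 6)

(-6.5, 6)


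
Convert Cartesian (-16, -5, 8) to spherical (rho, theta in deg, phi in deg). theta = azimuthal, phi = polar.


rho = sqrt((-16)^2 + (-5)^2 + 8^2) = 18.5742
theta = atan2(-5, -16) = 197.354 deg
phi = acos(8/18.5742) = 64.4877 deg

rho = 18.5742, theta = 197.354 deg, phi = 64.4877 deg


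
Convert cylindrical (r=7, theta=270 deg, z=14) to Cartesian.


x = 7 * cos(270) = 0
y = 7 * sin(270) = -7
z = 14

(0, -7, 14)


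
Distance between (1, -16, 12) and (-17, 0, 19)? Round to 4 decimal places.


d = sqrt((-17-1)^2 + (0--16)^2 + (19-12)^2) = 25.0799

25.0799


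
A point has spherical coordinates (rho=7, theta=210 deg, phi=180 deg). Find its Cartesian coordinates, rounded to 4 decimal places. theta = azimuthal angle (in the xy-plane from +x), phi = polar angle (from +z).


x = 7 * sin(180) * cos(210) = 0
y = 7 * sin(180) * sin(210) = 0
z = 7 * cos(180) = -7

(0, 0, -7)


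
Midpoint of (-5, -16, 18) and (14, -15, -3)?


Midpoint = ((-5+14)/2, (-16+-15)/2, (18+-3)/2) = (4.5, -15.5, 7.5)

(4.5, -15.5, 7.5)


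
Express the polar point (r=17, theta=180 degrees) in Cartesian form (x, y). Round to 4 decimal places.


x = 17 * cos(180) = -17
y = 17 * sin(180) = 0

(-17, 0)


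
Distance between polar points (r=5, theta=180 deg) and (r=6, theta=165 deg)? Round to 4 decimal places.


d = sqrt(r1^2 + r2^2 - 2*r1*r2*cos(t2-t1))
d = sqrt(5^2 + 6^2 - 2*5*6*cos(165-180)) = 1.7448

1.7448


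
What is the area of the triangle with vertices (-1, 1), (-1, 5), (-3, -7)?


Area = |x1(y2-y3) + x2(y3-y1) + x3(y1-y2)| / 2
= |-1*(5--7) + -1*(-7-1) + -3*(1-5)| / 2
= 4

4


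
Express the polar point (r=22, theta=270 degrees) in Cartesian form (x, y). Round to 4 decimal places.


x = 22 * cos(270) = 0
y = 22 * sin(270) = -22

(0, -22)


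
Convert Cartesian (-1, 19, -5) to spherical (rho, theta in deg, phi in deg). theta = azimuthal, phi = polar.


rho = sqrt((-1)^2 + 19^2 + (-5)^2) = 19.6723
theta = atan2(19, -1) = 93.0128 deg
phi = acos(-5/19.6723) = 104.7241 deg

rho = 19.6723, theta = 93.0128 deg, phi = 104.7241 deg


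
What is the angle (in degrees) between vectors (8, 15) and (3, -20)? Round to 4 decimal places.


dot = 8*3 + 15*-20 = -276
|u| = 17, |v| = 20.2237
cos(angle) = -0.8028
angle = 143.3967 degrees

143.3967 degrees


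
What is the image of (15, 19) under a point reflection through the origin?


Reflection through origin: (x, y) -> (-x, -y)
(15, 19) -> (-15, -19)

(-15, -19)


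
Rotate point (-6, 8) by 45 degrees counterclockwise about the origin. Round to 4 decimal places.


x' = -6*cos(45) - 8*sin(45) = -9.8995
y' = -6*sin(45) + 8*cos(45) = 1.4142

(-9.8995, 1.4142)


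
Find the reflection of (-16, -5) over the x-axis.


Reflection across x-axis: (x, y) -> (x, -y)
(-16, -5) -> (-16, 5)

(-16, 5)


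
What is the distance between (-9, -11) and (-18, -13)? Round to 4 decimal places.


d = sqrt((-18--9)^2 + (-13--11)^2) = 9.2195

9.2195


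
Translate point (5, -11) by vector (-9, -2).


Translation: (x+dx, y+dy) = (5+-9, -11+-2) = (-4, -13)

(-4, -13)


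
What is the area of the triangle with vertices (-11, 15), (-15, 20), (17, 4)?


Area = |x1(y2-y3) + x2(y3-y1) + x3(y1-y2)| / 2
= |-11*(20-4) + -15*(4-15) + 17*(15-20)| / 2
= 48

48


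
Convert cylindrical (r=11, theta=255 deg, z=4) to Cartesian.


x = 11 * cos(255) = -2.847
y = 11 * sin(255) = -10.6252
z = 4

(-2.847, -10.6252, 4)


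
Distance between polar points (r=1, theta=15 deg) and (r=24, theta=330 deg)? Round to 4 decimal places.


d = sqrt(r1^2 + r2^2 - 2*r1*r2*cos(t2-t1))
d = sqrt(1^2 + 24^2 - 2*1*24*cos(330-15)) = 23.3036

23.3036


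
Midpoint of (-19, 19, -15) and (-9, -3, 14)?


Midpoint = ((-19+-9)/2, (19+-3)/2, (-15+14)/2) = (-14, 8, -0.5)

(-14, 8, -0.5)


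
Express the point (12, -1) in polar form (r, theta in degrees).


r = sqrt(12^2 + (-1)^2) = 12.0416
theta = atan2(-1, 12) = 355.2364 degrees

r = 12.0416, theta = 355.2364 degrees


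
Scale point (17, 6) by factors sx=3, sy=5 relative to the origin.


Scaling: (x*sx, y*sy) = (17*3, 6*5) = (51, 30)

(51, 30)


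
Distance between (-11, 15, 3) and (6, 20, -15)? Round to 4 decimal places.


d = sqrt((6--11)^2 + (20-15)^2 + (-15-3)^2) = 25.2587

25.2587


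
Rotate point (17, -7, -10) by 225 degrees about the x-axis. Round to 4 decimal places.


x' = 17
y' = -7*cos(225) - -10*sin(225) = -2.1213
z' = -7*sin(225) + -10*cos(225) = 12.0208

(17, -2.1213, 12.0208)


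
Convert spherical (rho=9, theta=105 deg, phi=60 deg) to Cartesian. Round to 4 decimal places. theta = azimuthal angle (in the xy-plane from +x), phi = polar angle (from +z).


x = 9 * sin(60) * cos(105) = -2.0173
y = 9 * sin(60) * sin(105) = 7.5286
z = 9 * cos(60) = 4.5

(-2.0173, 7.5286, 4.5)


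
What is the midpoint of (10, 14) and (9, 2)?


Midpoint = ((10+9)/2, (14+2)/2) = (9.5, 8)

(9.5, 8)


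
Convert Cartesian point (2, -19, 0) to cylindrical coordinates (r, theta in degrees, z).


r = sqrt(2^2 + (-19)^2) = 19.105
theta = atan2(-19, 2) = 276.009 deg
z = 0

r = 19.105, theta = 276.009 deg, z = 0


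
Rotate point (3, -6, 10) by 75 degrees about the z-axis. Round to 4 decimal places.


x' = 3*cos(75) - -6*sin(75) = 6.572
y' = 3*sin(75) + -6*cos(75) = 1.3449
z' = 10

(6.572, 1.3449, 10)


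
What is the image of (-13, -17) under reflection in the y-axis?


Reflection across y-axis: (x, y) -> (-x, y)
(-13, -17) -> (13, -17)

(13, -17)


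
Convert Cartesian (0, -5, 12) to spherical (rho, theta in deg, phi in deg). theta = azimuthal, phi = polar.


rho = sqrt(0^2 + (-5)^2 + 12^2) = 13
theta = atan2(-5, 0) = 270 deg
phi = acos(12/13) = 22.6199 deg

rho = 13, theta = 270 deg, phi = 22.6199 deg


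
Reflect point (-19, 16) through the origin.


Reflection through origin: (x, y) -> (-x, -y)
(-19, 16) -> (19, -16)

(19, -16)


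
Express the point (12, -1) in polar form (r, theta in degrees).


r = sqrt(12^2 + (-1)^2) = 12.0416
theta = atan2(-1, 12) = 355.2364 degrees

r = 12.0416, theta = 355.2364 degrees


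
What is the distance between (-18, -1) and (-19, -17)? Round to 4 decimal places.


d = sqrt((-19--18)^2 + (-17--1)^2) = 16.0312

16.0312


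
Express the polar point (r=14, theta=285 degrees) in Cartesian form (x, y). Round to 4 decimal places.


x = 14 * cos(285) = 3.6235
y = 14 * sin(285) = -13.523

(3.6235, -13.523)


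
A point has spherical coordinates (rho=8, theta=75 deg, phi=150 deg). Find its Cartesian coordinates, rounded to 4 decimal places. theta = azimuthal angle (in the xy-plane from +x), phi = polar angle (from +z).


x = 8 * sin(150) * cos(75) = 1.0353
y = 8 * sin(150) * sin(75) = 3.8637
z = 8 * cos(150) = -6.9282

(1.0353, 3.8637, -6.9282)


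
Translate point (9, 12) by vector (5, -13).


Translation: (x+dx, y+dy) = (9+5, 12+-13) = (14, -1)

(14, -1)


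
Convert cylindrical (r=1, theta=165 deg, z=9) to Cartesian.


x = 1 * cos(165) = -0.9659
y = 1 * sin(165) = 0.2588
z = 9

(-0.9659, 0.2588, 9)


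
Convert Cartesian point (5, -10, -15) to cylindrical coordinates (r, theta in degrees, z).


r = sqrt(5^2 + (-10)^2) = 11.1803
theta = atan2(-10, 5) = 296.5651 deg
z = -15

r = 11.1803, theta = 296.5651 deg, z = -15


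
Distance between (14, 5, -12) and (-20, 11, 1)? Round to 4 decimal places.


d = sqrt((-20-14)^2 + (11-5)^2 + (1--12)^2) = 36.8917

36.8917


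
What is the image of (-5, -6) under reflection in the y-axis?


Reflection across y-axis: (x, y) -> (-x, y)
(-5, -6) -> (5, -6)

(5, -6)


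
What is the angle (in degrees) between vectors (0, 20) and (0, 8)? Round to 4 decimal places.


dot = 0*0 + 20*8 = 160
|u| = 20, |v| = 8
cos(angle) = 1
angle = 0 degrees

0 degrees


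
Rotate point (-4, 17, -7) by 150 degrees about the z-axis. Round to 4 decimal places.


x' = -4*cos(150) - 17*sin(150) = -5.0359
y' = -4*sin(150) + 17*cos(150) = -16.7224
z' = -7

(-5.0359, -16.7224, -7)


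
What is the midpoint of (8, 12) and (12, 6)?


Midpoint = ((8+12)/2, (12+6)/2) = (10, 9)

(10, 9)


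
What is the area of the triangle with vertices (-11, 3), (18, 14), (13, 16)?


Area = |x1(y2-y3) + x2(y3-y1) + x3(y1-y2)| / 2
= |-11*(14-16) + 18*(16-3) + 13*(3-14)| / 2
= 56.5

56.5


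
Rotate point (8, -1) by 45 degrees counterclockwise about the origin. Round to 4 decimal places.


x' = 8*cos(45) - -1*sin(45) = 6.364
y' = 8*sin(45) + -1*cos(45) = 4.9497

(6.364, 4.9497)


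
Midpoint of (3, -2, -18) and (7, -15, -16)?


Midpoint = ((3+7)/2, (-2+-15)/2, (-18+-16)/2) = (5, -8.5, -17)

(5, -8.5, -17)


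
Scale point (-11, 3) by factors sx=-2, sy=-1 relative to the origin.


Scaling: (x*sx, y*sy) = (-11*-2, 3*-1) = (22, -3)

(22, -3)


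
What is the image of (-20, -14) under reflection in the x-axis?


Reflection across x-axis: (x, y) -> (x, -y)
(-20, -14) -> (-20, 14)

(-20, 14)


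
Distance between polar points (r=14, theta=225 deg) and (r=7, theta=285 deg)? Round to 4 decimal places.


d = sqrt(r1^2 + r2^2 - 2*r1*r2*cos(t2-t1))
d = sqrt(14^2 + 7^2 - 2*14*7*cos(285-225)) = 12.1244

12.1244


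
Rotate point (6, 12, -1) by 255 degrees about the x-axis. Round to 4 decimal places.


x' = 6
y' = 12*cos(255) - -1*sin(255) = -4.0718
z' = 12*sin(255) + -1*cos(255) = -11.3323

(6, -4.0718, -11.3323)


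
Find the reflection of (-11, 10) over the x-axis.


Reflection across x-axis: (x, y) -> (x, -y)
(-11, 10) -> (-11, -10)

(-11, -10)


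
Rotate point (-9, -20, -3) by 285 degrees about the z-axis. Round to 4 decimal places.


x' = -9*cos(285) - -20*sin(285) = -21.6479
y' = -9*sin(285) + -20*cos(285) = 3.517
z' = -3

(-21.6479, 3.517, -3)


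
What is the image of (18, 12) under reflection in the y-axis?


Reflection across y-axis: (x, y) -> (-x, y)
(18, 12) -> (-18, 12)

(-18, 12)


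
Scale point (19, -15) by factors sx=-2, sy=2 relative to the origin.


Scaling: (x*sx, y*sy) = (19*-2, -15*2) = (-38, -30)

(-38, -30)


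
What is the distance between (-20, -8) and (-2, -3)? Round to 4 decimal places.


d = sqrt((-2--20)^2 + (-3--8)^2) = 18.6815

18.6815


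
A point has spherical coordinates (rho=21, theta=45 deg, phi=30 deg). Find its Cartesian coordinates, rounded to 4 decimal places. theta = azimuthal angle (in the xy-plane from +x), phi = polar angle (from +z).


x = 21 * sin(30) * cos(45) = 7.4246
y = 21 * sin(30) * sin(45) = 7.4246
z = 21 * cos(30) = 18.1865

(7.4246, 7.4246, 18.1865)


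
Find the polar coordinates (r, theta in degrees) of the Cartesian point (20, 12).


r = sqrt(20^2 + 12^2) = 23.3238
theta = atan2(12, 20) = 30.9638 degrees

r = 23.3238, theta = 30.9638 degrees


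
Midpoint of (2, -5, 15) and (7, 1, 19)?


Midpoint = ((2+7)/2, (-5+1)/2, (15+19)/2) = (4.5, -2, 17)

(4.5, -2, 17)


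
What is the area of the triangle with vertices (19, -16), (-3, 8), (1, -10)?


Area = |x1(y2-y3) + x2(y3-y1) + x3(y1-y2)| / 2
= |19*(8--10) + -3*(-10--16) + 1*(-16-8)| / 2
= 150

150


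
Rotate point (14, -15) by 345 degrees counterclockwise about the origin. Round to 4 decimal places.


x' = 14*cos(345) - -15*sin(345) = 9.6407
y' = 14*sin(345) + -15*cos(345) = -18.1124

(9.6407, -18.1124)


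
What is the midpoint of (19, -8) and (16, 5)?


Midpoint = ((19+16)/2, (-8+5)/2) = (17.5, -1.5)

(17.5, -1.5)


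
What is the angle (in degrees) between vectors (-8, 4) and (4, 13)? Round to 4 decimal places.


dot = -8*4 + 4*13 = 20
|u| = 8.9443, |v| = 13.6015
cos(angle) = 0.1644
angle = 80.5377 degrees

80.5377 degrees


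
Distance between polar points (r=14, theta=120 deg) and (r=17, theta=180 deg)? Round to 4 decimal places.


d = sqrt(r1^2 + r2^2 - 2*r1*r2*cos(t2-t1))
d = sqrt(14^2 + 17^2 - 2*14*17*cos(180-120)) = 15.7162

15.7162


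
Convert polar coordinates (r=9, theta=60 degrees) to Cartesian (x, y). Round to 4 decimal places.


x = 9 * cos(60) = 4.5
y = 9 * sin(60) = 7.7942

(4.5, 7.7942)


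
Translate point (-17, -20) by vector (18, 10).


Translation: (x+dx, y+dy) = (-17+18, -20+10) = (1, -10)

(1, -10)


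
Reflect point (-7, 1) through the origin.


Reflection through origin: (x, y) -> (-x, -y)
(-7, 1) -> (7, -1)

(7, -1)


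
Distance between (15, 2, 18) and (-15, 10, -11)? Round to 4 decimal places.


d = sqrt((-15-15)^2 + (10-2)^2 + (-11-18)^2) = 42.4853

42.4853


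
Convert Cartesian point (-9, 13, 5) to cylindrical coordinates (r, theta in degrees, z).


r = sqrt((-9)^2 + 13^2) = 15.8114
theta = atan2(13, -9) = 124.6952 deg
z = 5

r = 15.8114, theta = 124.6952 deg, z = 5


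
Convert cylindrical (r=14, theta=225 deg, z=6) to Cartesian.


x = 14 * cos(225) = -9.8995
y = 14 * sin(225) = -9.8995
z = 6

(-9.8995, -9.8995, 6)


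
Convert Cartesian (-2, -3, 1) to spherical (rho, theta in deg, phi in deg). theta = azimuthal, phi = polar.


rho = sqrt((-2)^2 + (-3)^2 + 1^2) = 3.7417
theta = atan2(-3, -2) = 236.3099 deg
phi = acos(1/3.7417) = 74.4986 deg

rho = 3.7417, theta = 236.3099 deg, phi = 74.4986 deg


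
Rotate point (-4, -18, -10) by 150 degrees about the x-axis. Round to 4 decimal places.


x' = -4
y' = -18*cos(150) - -10*sin(150) = 20.5885
z' = -18*sin(150) + -10*cos(150) = -0.3397

(-4, 20.5885, -0.3397)


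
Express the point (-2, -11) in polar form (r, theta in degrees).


r = sqrt((-2)^2 + (-11)^2) = 11.1803
theta = atan2(-11, -2) = 259.6952 degrees

r = 11.1803, theta = 259.6952 degrees


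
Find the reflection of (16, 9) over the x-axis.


Reflection across x-axis: (x, y) -> (x, -y)
(16, 9) -> (16, -9)

(16, -9)


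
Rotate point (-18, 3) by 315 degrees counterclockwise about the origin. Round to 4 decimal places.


x' = -18*cos(315) - 3*sin(315) = -10.6066
y' = -18*sin(315) + 3*cos(315) = 14.8492

(-10.6066, 14.8492)


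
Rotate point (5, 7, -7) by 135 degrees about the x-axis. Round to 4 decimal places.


x' = 5
y' = 7*cos(135) - -7*sin(135) = 0
z' = 7*sin(135) + -7*cos(135) = 9.8995

(5, 0, 9.8995)


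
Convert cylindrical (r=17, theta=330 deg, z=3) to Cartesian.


x = 17 * cos(330) = 14.7224
y = 17 * sin(330) = -8.5
z = 3

(14.7224, -8.5, 3)


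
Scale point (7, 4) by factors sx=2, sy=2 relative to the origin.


Scaling: (x*sx, y*sy) = (7*2, 4*2) = (14, 8)

(14, 8)


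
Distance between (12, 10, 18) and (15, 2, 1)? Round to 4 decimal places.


d = sqrt((15-12)^2 + (2-10)^2 + (1-18)^2) = 19.0263

19.0263


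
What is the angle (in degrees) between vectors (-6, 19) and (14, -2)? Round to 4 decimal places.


dot = -6*14 + 19*-2 = -122
|u| = 19.9249, |v| = 14.1421
cos(angle) = -0.433
angle = 115.6557 degrees

115.6557 degrees


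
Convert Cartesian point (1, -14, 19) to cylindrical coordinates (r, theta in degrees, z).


r = sqrt(1^2 + (-14)^2) = 14.0357
theta = atan2(-14, 1) = 274.0856 deg
z = 19

r = 14.0357, theta = 274.0856 deg, z = 19


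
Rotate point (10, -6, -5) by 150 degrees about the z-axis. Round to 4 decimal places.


x' = 10*cos(150) - -6*sin(150) = -5.6603
y' = 10*sin(150) + -6*cos(150) = 10.1962
z' = -5

(-5.6603, 10.1962, -5)


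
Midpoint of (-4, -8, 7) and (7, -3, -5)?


Midpoint = ((-4+7)/2, (-8+-3)/2, (7+-5)/2) = (1.5, -5.5, 1)

(1.5, -5.5, 1)


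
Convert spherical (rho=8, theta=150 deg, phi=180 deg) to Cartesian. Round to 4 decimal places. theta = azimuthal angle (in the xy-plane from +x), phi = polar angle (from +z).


x = 8 * sin(180) * cos(150) = 0
y = 8 * sin(180) * sin(150) = 0
z = 8 * cos(180) = -8

(0, 0, -8)


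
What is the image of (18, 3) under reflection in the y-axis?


Reflection across y-axis: (x, y) -> (-x, y)
(18, 3) -> (-18, 3)

(-18, 3)


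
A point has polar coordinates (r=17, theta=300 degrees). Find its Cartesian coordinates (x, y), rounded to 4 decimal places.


x = 17 * cos(300) = 8.5
y = 17 * sin(300) = -14.7224

(8.5, -14.7224)


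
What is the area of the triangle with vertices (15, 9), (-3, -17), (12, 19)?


Area = |x1(y2-y3) + x2(y3-y1) + x3(y1-y2)| / 2
= |15*(-17-19) + -3*(19-9) + 12*(9--17)| / 2
= 129

129


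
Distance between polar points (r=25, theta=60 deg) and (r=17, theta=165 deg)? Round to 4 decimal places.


d = sqrt(r1^2 + r2^2 - 2*r1*r2*cos(t2-t1))
d = sqrt(25^2 + 17^2 - 2*25*17*cos(165-60)) = 33.6749

33.6749


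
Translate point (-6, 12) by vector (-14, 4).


Translation: (x+dx, y+dy) = (-6+-14, 12+4) = (-20, 16)

(-20, 16)


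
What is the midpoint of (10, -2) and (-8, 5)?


Midpoint = ((10+-8)/2, (-2+5)/2) = (1, 1.5)

(1, 1.5)


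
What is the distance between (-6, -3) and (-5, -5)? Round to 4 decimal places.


d = sqrt((-5--6)^2 + (-5--3)^2) = 2.2361

2.2361


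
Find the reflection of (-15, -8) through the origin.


Reflection through origin: (x, y) -> (-x, -y)
(-15, -8) -> (15, 8)

(15, 8)


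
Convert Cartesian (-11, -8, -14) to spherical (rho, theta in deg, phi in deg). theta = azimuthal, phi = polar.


rho = sqrt((-11)^2 + (-8)^2 + (-14)^2) = 19.5192
theta = atan2(-8, -11) = 216.0274 deg
phi = acos(-14/19.5192) = 135.8272 deg

rho = 19.5192, theta = 216.0274 deg, phi = 135.8272 deg


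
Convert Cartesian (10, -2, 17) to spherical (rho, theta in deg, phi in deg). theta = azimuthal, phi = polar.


rho = sqrt(10^2 + (-2)^2 + 17^2) = 19.8242
theta = atan2(-2, 10) = 348.6901 deg
phi = acos(17/19.8242) = 30.9589 deg

rho = 19.8242, theta = 348.6901 deg, phi = 30.9589 deg


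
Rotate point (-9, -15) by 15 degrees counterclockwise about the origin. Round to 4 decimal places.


x' = -9*cos(15) - -15*sin(15) = -4.811
y' = -9*sin(15) + -15*cos(15) = -16.8183

(-4.811, -16.8183)


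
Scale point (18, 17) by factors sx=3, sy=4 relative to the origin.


Scaling: (x*sx, y*sy) = (18*3, 17*4) = (54, 68)

(54, 68)


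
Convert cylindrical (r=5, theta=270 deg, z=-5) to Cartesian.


x = 5 * cos(270) = 0
y = 5 * sin(270) = -5
z = -5

(0, -5, -5)


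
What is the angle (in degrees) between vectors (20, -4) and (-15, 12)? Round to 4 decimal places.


dot = 20*-15 + -4*12 = -348
|u| = 20.3961, |v| = 19.2094
cos(angle) = -0.8882
angle = 152.6501 degrees

152.6501 degrees


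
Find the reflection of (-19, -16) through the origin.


Reflection through origin: (x, y) -> (-x, -y)
(-19, -16) -> (19, 16)

(19, 16)


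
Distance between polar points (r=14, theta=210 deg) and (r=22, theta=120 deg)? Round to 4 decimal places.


d = sqrt(r1^2 + r2^2 - 2*r1*r2*cos(t2-t1))
d = sqrt(14^2 + 22^2 - 2*14*22*cos(120-210)) = 26.0768

26.0768


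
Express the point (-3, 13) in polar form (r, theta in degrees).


r = sqrt((-3)^2 + 13^2) = 13.3417
theta = atan2(13, -3) = 102.9946 degrees

r = 13.3417, theta = 102.9946 degrees


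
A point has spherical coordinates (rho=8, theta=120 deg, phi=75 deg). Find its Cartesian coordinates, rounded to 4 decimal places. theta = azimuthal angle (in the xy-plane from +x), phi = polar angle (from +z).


x = 8 * sin(75) * cos(120) = -3.8637
y = 8 * sin(75) * sin(120) = 6.6921
z = 8 * cos(75) = 2.0706

(-3.8637, 6.6921, 2.0706)
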